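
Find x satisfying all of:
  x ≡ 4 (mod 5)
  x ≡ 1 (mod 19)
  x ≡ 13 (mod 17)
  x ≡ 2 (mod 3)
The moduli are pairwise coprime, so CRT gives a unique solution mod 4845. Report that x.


Product of moduli M = 5 · 19 · 17 · 3 = 4845.
Merge one congruence at a time:
  Start: x ≡ 4 (mod 5).
  Combine with x ≡ 1 (mod 19); new modulus lcm = 95.
    Write x = 4 + 5·t and substitute into x ≡ 1 (mod 19): 5·t ≡ 1 − 4 = -3 (mod 19).
    Reduce coefficients mod 19: 5·t ≡ 16 (mod 19).
    The inverse of 5 mod 19 is 4 (since 5·4 = 20 = 1·19 + 1), so t ≡ 4·16 = 64 ≡ 7 (mod 19).
    Then x = 4 + 5·7 = 39, valid modulo lcm(5, 19) = 95: x ≡ 39 (mod 95).
  Combine with x ≡ 13 (mod 17); new modulus lcm = 1615.
    Write x = 39 + 95·t and substitute into x ≡ 13 (mod 17): 95·t ≡ 13 − 39 = -26 (mod 17).
    Reduce coefficients mod 17: 10·t ≡ 8 (mod 17).
    The inverse of 10 mod 17 is 12 (since 10·12 = 120 = 7·17 + 1), so t ≡ 12·8 = 96 ≡ 11 (mod 17).
    Then x = 39 + 95·11 = 1084, valid modulo lcm(95, 17) = 1615: x ≡ 1084 (mod 1615).
  Combine with x ≡ 2 (mod 3); new modulus lcm = 4845.
    Write x = 1084 + 1615·t and substitute into x ≡ 2 (mod 3): 1615·t ≡ 2 − 1084 = -1082 (mod 3).
    Reduce coefficients mod 3: 1·t ≡ 1 (mod 3).
    So t ≡ 1 (mod 3).
    Then x = 1084 + 1615·1 = 2699, valid modulo lcm(1615, 3) = 4845: x ≡ 2699 (mod 4845).
Verify against each original: 2699 mod 5 = 4, 2699 mod 19 = 1, 2699 mod 17 = 13, 2699 mod 3 = 2.

x ≡ 2699 (mod 4845).


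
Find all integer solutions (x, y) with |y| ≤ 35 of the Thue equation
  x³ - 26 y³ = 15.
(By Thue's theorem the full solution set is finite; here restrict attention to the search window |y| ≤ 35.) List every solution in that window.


The equation is x³ - 26y³ = 15. For fixed y, x³ = 26·y³ + 15, so a solution requires the RHS to be a perfect cube.
Strategy: iterate y from -35 to 35, compute RHS = 26·y³ + 15, and check whether it is a (positive or negative) perfect cube.
Check small values of y:
  y = 0: RHS = 15 is not a perfect cube.
  y = 1: RHS = 41 is not a perfect cube.
  y = -1: RHS = -11 is not a perfect cube.
  y = 2: RHS = 223 is not a perfect cube.
  y = -2: RHS = -193 is not a perfect cube.
  y = 3: RHS = 717 is not a perfect cube.
  y = -3: RHS = -687 is not a perfect cube.
Continuing the search up to |y| = 35 finds no solutions either.
No (x, y) in the scanned range satisfies the equation.

No integer solutions with |y| ≤ 35.


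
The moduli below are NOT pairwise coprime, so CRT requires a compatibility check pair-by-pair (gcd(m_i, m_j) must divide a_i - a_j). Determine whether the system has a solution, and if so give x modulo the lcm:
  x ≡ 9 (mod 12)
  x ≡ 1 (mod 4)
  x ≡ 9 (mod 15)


Moduli 12, 4, 15 are not pairwise coprime, so CRT works modulo lcm(m_i) when all pairwise compatibility conditions hold.
Pairwise compatibility: gcd(m_i, m_j) must divide a_i - a_j for every pair.
Merge one congruence at a time:
  Start: x ≡ 9 (mod 12).
  Combine with x ≡ 1 (mod 4): gcd(12, 4) = 4; 1 - 9 = -8, which IS divisible by 4, so compatible.
    Write x = 9 + 12·t and substitute into x ≡ 1 (mod 4): 12·t ≡ 1 − 9 = -8 (mod 4).
    Divide the congruence (and modulus) by g = 4: 3·t ≡ -2 (mod 1).
    Modulo 1 every t works; take t = 0.
    Then x = 9 + 12·0 = 9, valid modulo lcm(12, 4) = 12: x ≡ 9 (mod 12).
  Combine with x ≡ 9 (mod 15): gcd(12, 15) = 3; 9 - 9 = 0, which IS divisible by 3, so compatible.
    Write x = 9 + 12·t and substitute into x ≡ 9 (mod 15): 12·t ≡ 9 − 9 = 0 (mod 15).
    Divide the congruence (and modulus) by g = 3: 4·t ≡ 0 (mod 5).
    The inverse of 4 mod 5 is 4 (since 4·4 = 16 = 3·5 + 1), so t ≡ 4·0 = 0 ≡ 0 (mod 5).
    Then x = 9 + 12·0 = 9, valid modulo lcm(12, 15) = 60: x ≡ 9 (mod 60).
Verify: 9 mod 12 = 9, 9 mod 4 = 1, 9 mod 15 = 9.

x ≡ 9 (mod 60).


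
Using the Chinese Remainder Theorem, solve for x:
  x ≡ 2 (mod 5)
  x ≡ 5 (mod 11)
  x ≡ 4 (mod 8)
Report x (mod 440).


Moduli 5, 11, 8 are pairwise coprime; by CRT there is a unique solution modulo M = 5 · 11 · 8 = 440.
Solve pairwise, accumulating the modulus:
  Start with x ≡ 2 (mod 5).
  Combine with x ≡ 5 (mod 11): since gcd(5, 11) = 1, we get a unique residue mod 55.
    Write x = 2 + 5·t and substitute into x ≡ 5 (mod 11): 5·t ≡ 5 − 2 = 3 (mod 11).
    The inverse of 5 mod 11 is 9 (since 5·9 = 45 = 4·11 + 1), so t ≡ 9·3 = 27 ≡ 5 (mod 11).
    Then x = 2 + 5·5 = 27, valid modulo lcm(5, 11) = 55: x ≡ 27 (mod 55).
  Combine with x ≡ 4 (mod 8): since gcd(55, 8) = 1, we get a unique residue mod 440.
    Write x = 27 + 55·t and substitute into x ≡ 4 (mod 8): 55·t ≡ 4 − 27 = -23 (mod 8).
    Reduce coefficients mod 8: 7·t ≡ 1 (mod 8).
    The inverse of 7 mod 8 is 7 (since 7·7 = 49 = 6·8 + 1), so t ≡ 7·1 = 7 ≡ 7 (mod 8).
    Then x = 27 + 55·7 = 412, valid modulo lcm(55, 8) = 440: x ≡ 412 (mod 440).
Verify: 412 mod 5 = 2 ✓, 412 mod 11 = 5 ✓, 412 mod 8 = 4 ✓.

x ≡ 412 (mod 440).


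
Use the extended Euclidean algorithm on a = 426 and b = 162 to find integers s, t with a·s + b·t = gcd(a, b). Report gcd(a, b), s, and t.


Euclidean algorithm on (426, 162) — divide until remainder is 0:
  426 = 2 · 162 + 102
  162 = 1 · 102 + 60
  102 = 1 · 60 + 42
  60 = 1 · 42 + 18
  42 = 2 · 18 + 6
  18 = 3 · 6 + 0
gcd(426, 162) = 6.
Track Bezout coefficients alongside the remainders: start with r₀ = 426 = a·1 + b·0 (s = 1, t = 0) and r₁ = 162 = a·0 + b·1 (s = 0, t = 1); each new remainder r_{k+1} = r_{k-1} − q_k·r_k inherits s_{k+1} = s_{k-1} − q_k·s_k, t_{k+1} = t_{k-1} − q_k·t_k, so r_k = a·s_k + b·t_k at every step:
  q = 2: r = 102, s = 1 − 2·0 = 1, t = 0 − 2·1 = -2  (check: 426·1 + 162·(-2) = 102)
  q = 1: r = 60, s = 0 − 1·1 = -1, t = 1 − 1·(-2) = 3  (check: 426·(-1) + 162·3 = 60)
  q = 1: r = 42, s = 1 − 1·(-1) = 2, t = -2 − 1·3 = -5  (check: 426·2 + 162·(-5) = 42)
  q = 1: r = 18, s = -1 − 1·2 = -3, t = 3 − 1·(-5) = 8  (check: 426·(-3) + 162·8 = 18)
  q = 2: r = 6, s = 2 − 2·(-3) = 8, t = -5 − 2·8 = -21  (check: 426·8 + 162·(-21) = 6)
The row with r = 6 (the gcd) gives the Bezout coefficients s = 8, t = -21.
Result: 426 · (8) + 162 · (-21) = 6.

gcd(426, 162) = 6; s = 8, t = -21 (check: 426·8 + 162·(-21) = 6).


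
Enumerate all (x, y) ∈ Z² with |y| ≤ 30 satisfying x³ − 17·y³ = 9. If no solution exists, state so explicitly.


The equation is x³ - 17y³ = 9. For fixed y, x³ = 17·y³ + 9, so a solution requires the RHS to be a perfect cube.
Strategy: iterate y from -30 to 30, compute RHS = 17·y³ + 9, and check whether it is a (positive or negative) perfect cube.
Check small values of y:
  y = 0: RHS = 9 is not a perfect cube.
  y = 1: RHS = 26 is not a perfect cube.
  y = -1: RHS = -8 = (-2)³ ⇒ x = -2 works.
  y = 2: RHS = 145 is not a perfect cube.
  y = -2: RHS = -127 is not a perfect cube.
  y = 3: RHS = 468 is not a perfect cube.
  y = -3: RHS = -450 is not a perfect cube.
Continuing the search up to |y| = 30 finds no further solutions beyond those listed.
Collected solutions: (-2, -1).

Solutions (with |y| ≤ 30): (-2, -1).


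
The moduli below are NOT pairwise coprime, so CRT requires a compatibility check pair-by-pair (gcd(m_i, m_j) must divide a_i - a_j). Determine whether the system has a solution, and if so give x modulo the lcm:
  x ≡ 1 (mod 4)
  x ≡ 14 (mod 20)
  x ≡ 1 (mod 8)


Moduli 4, 20, 8 are not pairwise coprime, so CRT works modulo lcm(m_i) when all pairwise compatibility conditions hold.
Pairwise compatibility: gcd(m_i, m_j) must divide a_i - a_j for every pair.
Merge one congruence at a time:
  Start: x ≡ 1 (mod 4).
  Combine with x ≡ 14 (mod 20): gcd(4, 20) = 4, and 14 - 1 = 13 is NOT divisible by 4.
    ⇒ system is inconsistent (no integer solution).

No solution (the system is inconsistent).


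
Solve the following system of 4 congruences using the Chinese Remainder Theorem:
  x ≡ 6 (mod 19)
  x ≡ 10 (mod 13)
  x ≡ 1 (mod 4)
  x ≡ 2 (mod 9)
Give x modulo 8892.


Product of moduli M = 19 · 13 · 4 · 9 = 8892.
Merge one congruence at a time:
  Start: x ≡ 6 (mod 19).
  Combine with x ≡ 10 (mod 13); new modulus lcm = 247.
    Write x = 6 + 19·t and substitute into x ≡ 10 (mod 13): 19·t ≡ 10 − 6 = 4 (mod 13).
    Reduce coefficients mod 13: 6·t ≡ 4 (mod 13).
    The inverse of 6 mod 13 is 11 (since 6·11 = 66 = 5·13 + 1), so t ≡ 11·4 = 44 ≡ 5 (mod 13).
    Then x = 6 + 19·5 = 101, valid modulo lcm(19, 13) = 247: x ≡ 101 (mod 247).
  Combine with x ≡ 1 (mod 4); new modulus lcm = 988.
    Write x = 101 + 247·t and substitute into x ≡ 1 (mod 4): 247·t ≡ 1 − 101 = -100 (mod 4).
    Reduce coefficients mod 4: 3·t ≡ 0 (mod 4).
    The inverse of 3 mod 4 is 3 (since 3·3 = 9 = 2·4 + 1), so t ≡ 3·0 = 0 ≡ 0 (mod 4).
    Then x = 101 + 247·0 = 101, valid modulo lcm(247, 4) = 988: x ≡ 101 (mod 988).
  Combine with x ≡ 2 (mod 9); new modulus lcm = 8892.
    Write x = 101 + 988·t and substitute into x ≡ 2 (mod 9): 988·t ≡ 2 − 101 = -99 (mod 9).
    Reduce coefficients mod 9: 7·t ≡ 0 (mod 9).
    The inverse of 7 mod 9 is 4 (since 7·4 = 28 = 3·9 + 1), so t ≡ 4·0 = 0 ≡ 0 (mod 9).
    Then x = 101 + 988·0 = 101, valid modulo lcm(988, 9) = 8892: x ≡ 101 (mod 8892).
Verify against each original: 101 mod 19 = 6, 101 mod 13 = 10, 101 mod 4 = 1, 101 mod 9 = 2.

x ≡ 101 (mod 8892).


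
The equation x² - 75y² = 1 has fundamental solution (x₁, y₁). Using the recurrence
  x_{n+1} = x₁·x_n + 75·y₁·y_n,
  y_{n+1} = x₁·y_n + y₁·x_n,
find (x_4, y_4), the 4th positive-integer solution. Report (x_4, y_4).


Step 1: Find the fundamental solution (x₁, y₁) of x² - 75y² = 1.
  Expand √75 as a continued fraction. a₀ = ⌊√75⌋ = 8; iterate m_{k+1} = d_k·a_k − m_k, d_{k+1} = (75 − m_{k+1}²)/d_k, a_{k+1} = ⌊(a₀ + m_{k+1})/d_{k+1}⌋ (starting m₀ = 0, d₀ = 1), with convergents p_k = a_k·p_{k-1} + p_{k-2}, q_k = a_k·q_{k-1} + q_{k-2} (p₋₁ = 1, q₋₁ = 0):
  k = 0: a₀ = 8; p₀/q₀ = 8/1; p₀² − 75·q₀² = 64 − 75 = -11.
  k = 1: m = 8, d = 11, a = ⌊(8 + 8)/11⌋ = 1; p/q = (1·8 + 1)/(1·1 + 0) = 9/1; p² − 75·q² = 81 − 75 = 6.
  k = 2: m = 3, d = 6, a = ⌊(8 + 3)/6⌋ = 1; p/q = (1·9 + 8)/(1·1 + 1) = 17/2; p² − 75·q² = 289 − 300 = -11.
  k = 3: m = 3, d = 11, a = ⌊(8 + 3)/11⌋ = 1; p/q = (1·17 + 9)/(1·2 + 1) = 26/3; p² − 75·q² = 676 − 675 = 1.
  The first convergent with p² − 75·q² = 1 gives the fundamental solution (x₁, y₁) = (26, 3).
Step 2: Apply the recurrence (x_{n+1}, y_{n+1}) = (x₁x_n + 75y₁y_n, x₁y_n + y₁x_n) repeatedly.
  From (x_1, y_1) = (26, 3): x_2 = 26·26 + 75·3·3 = 1351; y_2 = 26·3 + 3·26 = 156.
  From (x_2, y_2) = (1351, 156): x_3 = 26·1351 + 75·3·156 = 70226; y_3 = 26·156 + 3·1351 = 8109.
  From (x_3, y_3) = (70226, 8109): x_4 = 26·70226 + 75·3·8109 = 3650401; y_4 = 26·8109 + 3·70226 = 421512.
Step 3: Verify x_4² - 75·y_4² = 13325427460801 - 13325427460800 = 1 (should be 1). ✓

(x_1, y_1) = (26, 3); (x_4, y_4) = (3650401, 421512).


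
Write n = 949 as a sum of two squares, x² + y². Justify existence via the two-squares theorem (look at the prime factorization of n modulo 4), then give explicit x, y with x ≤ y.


Step 1: Factor n = 949 = 13 · 73.
Step 2: Check the mod-4 condition on each prime factor: 13 ≡ 1 (mod 4), exponent 1; 73 ≡ 1 (mod 4), exponent 1.
All primes ≡ 3 (mod 4) appear to even exponent (or don't appear), so by the two-squares theorem n IS expressible as a sum of two squares.
Step 3: Build a representation. Here n = 13 · 73 is a product of primes ≡ 1 (mod 4). Each prime p ≡ 1 (mod 4) is itself a sum of two squares; find a² by testing p − a² for a perfect square:
  13: 13 − 1² = 12, 13 − 2² = 9 = 3² ⇒ 13 = 2² + 3².
  73: 73 − 1² = 72, 73 − 2² = 69, 73 − 3² = 64 = 8² ⇒ 73 = 3² + 8².
  Combine using the Brahmagupta–Fibonacci identity (a² + b²)(c² + d²) = (ac − bd)² + (ad + bc)² = (ac + bd)² + (ad − bc)²:
  13 · 73 = 949: from (2² + 3²)(3² + 8²), take (2·3 − 3·8, 2·8 + 3·3) = (6 − 24, 16 + 9) = (-18, 25); dropping signs (only squares matter) gives (18, 25); check 18² + 25² = 324 + 625 = 949 ✓.
Step 4: Order so x ≤ y and verify: 18² + 25² = 324 + 625 = 949 = n. ✓

n = 949 = 18² + 25² (one valid representation with x ≤ y).


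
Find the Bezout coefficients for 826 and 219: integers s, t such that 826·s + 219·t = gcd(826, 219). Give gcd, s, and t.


Euclidean algorithm on (826, 219) — divide until remainder is 0:
  826 = 3 · 219 + 169
  219 = 1 · 169 + 50
  169 = 3 · 50 + 19
  50 = 2 · 19 + 12
  19 = 1 · 12 + 7
  12 = 1 · 7 + 5
  7 = 1 · 5 + 2
  5 = 2 · 2 + 1
  2 = 2 · 1 + 0
gcd(826, 219) = 1.
Track Bezout coefficients alongside the remainders: start with r₀ = 826 = a·1 + b·0 (s = 1, t = 0) and r₁ = 219 = a·0 + b·1 (s = 0, t = 1); each new remainder r_{k+1} = r_{k-1} − q_k·r_k inherits s_{k+1} = s_{k-1} − q_k·s_k, t_{k+1} = t_{k-1} − q_k·t_k, so r_k = a·s_k + b·t_k at every step:
  q = 3: r = 169, s = 1 − 3·0 = 1, t = 0 − 3·1 = -3  (check: 826·1 + 219·(-3) = 169)
  q = 1: r = 50, s = 0 − 1·1 = -1, t = 1 − 1·(-3) = 4  (check: 826·(-1) + 219·4 = 50)
  q = 3: r = 19, s = 1 − 3·(-1) = 4, t = -3 − 3·4 = -15  (check: 826·4 + 219·(-15) = 19)
  q = 2: r = 12, s = -1 − 2·4 = -9, t = 4 − 2·(-15) = 34  (check: 826·(-9) + 219·34 = 12)
  q = 1: r = 7, s = 4 − 1·(-9) = 13, t = -15 − 1·34 = -49  (check: 826·13 + 219·(-49) = 7)
  q = 1: r = 5, s = -9 − 1·13 = -22, t = 34 − 1·(-49) = 83  (check: 826·(-22) + 219·83 = 5)
  q = 1: r = 2, s = 13 − 1·(-22) = 35, t = -49 − 1·83 = -132  (check: 826·35 + 219·(-132) = 2)
  q = 2: r = 1, s = -22 − 2·35 = -92, t = 83 − 2·(-132) = 347  (check: 826·(-92) + 219·347 = 1)
The row with r = 1 (the gcd) gives the Bezout coefficients s = -92, t = 347.
Result: 826 · (-92) + 219 · (347) = 1.

gcd(826, 219) = 1; s = -92, t = 347 (check: 826·(-92) + 219·347 = 1).


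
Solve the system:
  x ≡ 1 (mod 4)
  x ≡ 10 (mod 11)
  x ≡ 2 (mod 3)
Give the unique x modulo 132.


Moduli 4, 11, 3 are pairwise coprime; by CRT there is a unique solution modulo M = 4 · 11 · 3 = 132.
Solve pairwise, accumulating the modulus:
  Start with x ≡ 1 (mod 4).
  Combine with x ≡ 10 (mod 11): since gcd(4, 11) = 1, we get a unique residue mod 44.
    Write x = 1 + 4·t and substitute into x ≡ 10 (mod 11): 4·t ≡ 10 − 1 = 9 (mod 11).
    The inverse of 4 mod 11 is 3 (since 4·3 = 12 = 1·11 + 1), so t ≡ 3·9 = 27 ≡ 5 (mod 11).
    Then x = 1 + 4·5 = 21, valid modulo lcm(4, 11) = 44: x ≡ 21 (mod 44).
  Combine with x ≡ 2 (mod 3): since gcd(44, 3) = 1, we get a unique residue mod 132.
    Write x = 21 + 44·t and substitute into x ≡ 2 (mod 3): 44·t ≡ 2 − 21 = -19 (mod 3).
    Reduce coefficients mod 3: 2·t ≡ 2 (mod 3).
    The inverse of 2 mod 3 is 2 (since 2·2 = 4 = 1·3 + 1), so t ≡ 2·2 = 4 ≡ 1 (mod 3).
    Then x = 21 + 44·1 = 65, valid modulo lcm(44, 3) = 132: x ≡ 65 (mod 132).
Verify: 65 mod 4 = 1 ✓, 65 mod 11 = 10 ✓, 65 mod 3 = 2 ✓.

x ≡ 65 (mod 132).


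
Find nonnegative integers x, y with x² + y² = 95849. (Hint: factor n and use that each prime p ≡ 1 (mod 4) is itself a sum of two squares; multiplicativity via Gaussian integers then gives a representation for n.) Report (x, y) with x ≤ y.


Step 1: Factor n = 95849 = 13 · 73 · 101.
Step 2: Check the mod-4 condition on each prime factor: 13 ≡ 1 (mod 4), exponent 1; 73 ≡ 1 (mod 4), exponent 1; 101 ≡ 1 (mod 4), exponent 1.
All primes ≡ 3 (mod 4) appear to even exponent (or don't appear), so by the two-squares theorem n IS expressible as a sum of two squares.
Step 3: Build a representation. Here n = 13 · 73 · 101 is a product of primes ≡ 1 (mod 4). Each prime p ≡ 1 (mod 4) is itself a sum of two squares; find a² by testing p − a² for a perfect square:
  13: 13 − 1² = 12, 13 − 2² = 9 = 3² ⇒ 13 = 2² + 3².
  73: 73 − 1² = 72, 73 − 2² = 69, 73 − 3² = 64 = 8² ⇒ 73 = 3² + 8².
  101: 101 − 1² = 100 = 10² ⇒ 101 = 1² + 10².
  Combine using the Brahmagupta–Fibonacci identity (a² + b²)(c² + d²) = (ac − bd)² + (ad + bc)² = (ac + bd)² + (ad − bc)²:
  13 · 73 = 949: from (2² + 3²)(3² + 8²), take (2·3 − 3·8, 2·8 + 3·3) = (6 − 24, 16 + 9) = (-18, 25); dropping signs (only squares matter) gives (18, 25); check 18² + 25² = 324 + 625 = 949 ✓.
  949 · 101 = 95849: from (18² + 25²)(1² + 10²), take (18·1 − 25·10, 18·10 + 25·1) = (18 − 250, 180 + 25) = (-232, 205); dropping signs (only squares matter) gives (232, 205); check 232² + 205² = 53824 + 42025 = 95849 ✓.
Step 4: Order so x ≤ y and verify: 205² + 232² = 42025 + 53824 = 95849 = n. ✓

n = 95849 = 205² + 232² (one valid representation with x ≤ y).


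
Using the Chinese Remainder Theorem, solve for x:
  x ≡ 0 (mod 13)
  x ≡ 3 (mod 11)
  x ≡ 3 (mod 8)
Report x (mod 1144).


Moduli 13, 11, 8 are pairwise coprime; by CRT there is a unique solution modulo M = 13 · 11 · 8 = 1144.
Solve pairwise, accumulating the modulus:
  Start with x ≡ 0 (mod 13).
  Combine with x ≡ 3 (mod 11): since gcd(13, 11) = 1, we get a unique residue mod 143.
    Write x = 0 + 13·t and substitute into x ≡ 3 (mod 11): 13·t ≡ 3 − 0 = 3 (mod 11).
    Reduce coefficients mod 11: 2·t ≡ 3 (mod 11).
    The inverse of 2 mod 11 is 6 (since 2·6 = 12 = 1·11 + 1), so t ≡ 6·3 = 18 ≡ 7 (mod 11).
    Then x = 0 + 13·7 = 91, valid modulo lcm(13, 11) = 143: x ≡ 91 (mod 143).
  Combine with x ≡ 3 (mod 8): since gcd(143, 8) = 1, we get a unique residue mod 1144.
    Write x = 91 + 143·t and substitute into x ≡ 3 (mod 8): 143·t ≡ 3 − 91 = -88 (mod 8).
    Reduce coefficients mod 8: 7·t ≡ 0 (mod 8).
    The inverse of 7 mod 8 is 7 (since 7·7 = 49 = 6·8 + 1), so t ≡ 7·0 = 0 ≡ 0 (mod 8).
    Then x = 91 + 143·0 = 91, valid modulo lcm(143, 8) = 1144: x ≡ 91 (mod 1144).
Verify: 91 mod 13 = 0 ✓, 91 mod 11 = 3 ✓, 91 mod 8 = 3 ✓.

x ≡ 91 (mod 1144).


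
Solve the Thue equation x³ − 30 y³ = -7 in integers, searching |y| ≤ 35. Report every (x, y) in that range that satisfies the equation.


The equation is x³ - 30y³ = -7. For fixed y, x³ = 30·y³ − 7, so a solution requires the RHS to be a perfect cube.
Strategy: iterate y from -35 to 35, compute RHS = 30·y³ − 7, and check whether it is a (positive or negative) perfect cube.
Check small values of y:
  y = 0: RHS = -7 is not a perfect cube.
  y = 1: RHS = 23 is not a perfect cube.
  y = -1: RHS = -37 is not a perfect cube.
  y = 2: RHS = 233 is not a perfect cube.
  y = -2: RHS = -247 is not a perfect cube.
  y = 3: RHS = 803 is not a perfect cube.
  y = -3: RHS = -817 is not a perfect cube.
Continuing the search up to |y| = 35 finds no solutions either.
No (x, y) in the scanned range satisfies the equation.

No integer solutions with |y| ≤ 35.


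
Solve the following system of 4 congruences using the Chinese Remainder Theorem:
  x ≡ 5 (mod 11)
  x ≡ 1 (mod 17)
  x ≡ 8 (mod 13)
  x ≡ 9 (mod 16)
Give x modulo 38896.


Product of moduli M = 11 · 17 · 13 · 16 = 38896.
Merge one congruence at a time:
  Start: x ≡ 5 (mod 11).
  Combine with x ≡ 1 (mod 17); new modulus lcm = 187.
    Write x = 5 + 11·t and substitute into x ≡ 1 (mod 17): 11·t ≡ 1 − 5 = -4 (mod 17).
    Reduce coefficients mod 17: 11·t ≡ 13 (mod 17).
    The inverse of 11 mod 17 is 14 (since 11·14 = 154 = 9·17 + 1), so t ≡ 14·13 = 182 ≡ 12 (mod 17).
    Then x = 5 + 11·12 = 137, valid modulo lcm(11, 17) = 187: x ≡ 137 (mod 187).
  Combine with x ≡ 8 (mod 13); new modulus lcm = 2431.
    Write x = 137 + 187·t and substitute into x ≡ 8 (mod 13): 187·t ≡ 8 − 137 = -129 (mod 13).
    Reduce coefficients mod 13: 5·t ≡ 1 (mod 13).
    The inverse of 5 mod 13 is 8 (since 5·8 = 40 = 3·13 + 1), so t ≡ 8·1 = 8 ≡ 8 (mod 13).
    Then x = 137 + 187·8 = 1633, valid modulo lcm(187, 13) = 2431: x ≡ 1633 (mod 2431).
  Combine with x ≡ 9 (mod 16); new modulus lcm = 38896.
    Write x = 1633 + 2431·t and substitute into x ≡ 9 (mod 16): 2431·t ≡ 9 − 1633 = -1624 (mod 16).
    Reduce coefficients mod 16: 15·t ≡ 8 (mod 16).
    The inverse of 15 mod 16 is 15 (since 15·15 = 225 = 14·16 + 1), so t ≡ 15·8 = 120 ≡ 8 (mod 16).
    Then x = 1633 + 2431·8 = 21081, valid modulo lcm(2431, 16) = 38896: x ≡ 21081 (mod 38896).
Verify against each original: 21081 mod 11 = 5, 21081 mod 17 = 1, 21081 mod 13 = 8, 21081 mod 16 = 9.

x ≡ 21081 (mod 38896).


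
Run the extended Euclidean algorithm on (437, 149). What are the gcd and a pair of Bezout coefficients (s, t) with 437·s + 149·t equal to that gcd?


Euclidean algorithm on (437, 149) — divide until remainder is 0:
  437 = 2 · 149 + 139
  149 = 1 · 139 + 10
  139 = 13 · 10 + 9
  10 = 1 · 9 + 1
  9 = 9 · 1 + 0
gcd(437, 149) = 1.
Track Bezout coefficients alongside the remainders: start with r₀ = 437 = a·1 + b·0 (s = 1, t = 0) and r₁ = 149 = a·0 + b·1 (s = 0, t = 1); each new remainder r_{k+1} = r_{k-1} − q_k·r_k inherits s_{k+1} = s_{k-1} − q_k·s_k, t_{k+1} = t_{k-1} − q_k·t_k, so r_k = a·s_k + b·t_k at every step:
  q = 2: r = 139, s = 1 − 2·0 = 1, t = 0 − 2·1 = -2  (check: 437·1 + 149·(-2) = 139)
  q = 1: r = 10, s = 0 − 1·1 = -1, t = 1 − 1·(-2) = 3  (check: 437·(-1) + 149·3 = 10)
  q = 13: r = 9, s = 1 − 13·(-1) = 14, t = -2 − 13·3 = -41  (check: 437·14 + 149·(-41) = 9)
  q = 1: r = 1, s = -1 − 1·14 = -15, t = 3 − 1·(-41) = 44  (check: 437·(-15) + 149·44 = 1)
The row with r = 1 (the gcd) gives the Bezout coefficients s = -15, t = 44.
Result: 437 · (-15) + 149 · (44) = 1.

gcd(437, 149) = 1; s = -15, t = 44 (check: 437·(-15) + 149·44 = 1).


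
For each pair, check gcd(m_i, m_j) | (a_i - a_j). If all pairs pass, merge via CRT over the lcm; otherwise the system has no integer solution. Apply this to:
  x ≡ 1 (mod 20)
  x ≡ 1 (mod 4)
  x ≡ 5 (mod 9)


Moduli 20, 4, 9 are not pairwise coprime, so CRT works modulo lcm(m_i) when all pairwise compatibility conditions hold.
Pairwise compatibility: gcd(m_i, m_j) must divide a_i - a_j for every pair.
Merge one congruence at a time:
  Start: x ≡ 1 (mod 20).
  Combine with x ≡ 1 (mod 4): gcd(20, 4) = 4; 1 - 1 = 0, which IS divisible by 4, so compatible.
    Write x = 1 + 20·t and substitute into x ≡ 1 (mod 4): 20·t ≡ 1 − 1 = 0 (mod 4).
    Divide the congruence (and modulus) by g = 4: 5·t ≡ 0 (mod 1).
    Modulo 1 every t works; take t = 0.
    Then x = 1 + 20·0 = 1, valid modulo lcm(20, 4) = 20: x ≡ 1 (mod 20).
  Combine with x ≡ 5 (mod 9): gcd(20, 9) = 1; 5 - 1 = 4, which IS divisible by 1, so compatible.
    Write x = 1 + 20·t and substitute into x ≡ 5 (mod 9): 20·t ≡ 5 − 1 = 4 (mod 9).
    Reduce coefficients mod 9: 2·t ≡ 4 (mod 9).
    The inverse of 2 mod 9 is 5 (since 2·5 = 10 = 1·9 + 1), so t ≡ 5·4 = 20 ≡ 2 (mod 9).
    Then x = 1 + 20·2 = 41, valid modulo lcm(20, 9) = 180: x ≡ 41 (mod 180).
Verify: 41 mod 20 = 1, 41 mod 4 = 1, 41 mod 9 = 5.

x ≡ 41 (mod 180).


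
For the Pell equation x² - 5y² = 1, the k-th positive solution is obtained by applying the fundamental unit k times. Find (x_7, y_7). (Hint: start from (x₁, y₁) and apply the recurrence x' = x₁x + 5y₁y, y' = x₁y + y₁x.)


Step 1: Find the fundamental solution (x₁, y₁) of x² - 5y² = 1.
  Expand √5 as a continued fraction. a₀ = ⌊√5⌋ = 2; iterate m_{k+1} = d_k·a_k − m_k, d_{k+1} = (5 − m_{k+1}²)/d_k, a_{k+1} = ⌊(a₀ + m_{k+1})/d_{k+1}⌋ (starting m₀ = 0, d₀ = 1), with convergents p_k = a_k·p_{k-1} + p_{k-2}, q_k = a_k·q_{k-1} + q_{k-2} (p₋₁ = 1, q₋₁ = 0):
  k = 0: a₀ = 2; p₀/q₀ = 2/1; p₀² − 5·q₀² = 4 − 5 = -1.
  k = 1: m = 2, d = 1, a = ⌊(2 + 2)/1⌋ = 4; p/q = (4·2 + 1)/(4·1 + 0) = 9/4; p² − 5·q² = 81 − 80 = 1.
  The first convergent with p² − 5·q² = 1 gives the fundamental solution (x₁, y₁) = (9, 4).
Step 2: Apply the recurrence (x_{n+1}, y_{n+1}) = (x₁x_n + 5y₁y_n, x₁y_n + y₁x_n) repeatedly.
  From (x_1, y_1) = (9, 4): x_2 = 9·9 + 5·4·4 = 161; y_2 = 9·4 + 4·9 = 72.
  From (x_2, y_2) = (161, 72): x_3 = 9·161 + 5·4·72 = 2889; y_3 = 9·72 + 4·161 = 1292.
  From (x_3, y_3) = (2889, 1292): x_4 = 9·2889 + 5·4·1292 = 51841; y_4 = 9·1292 + 4·2889 = 23184.
  From (x_4, y_4) = (51841, 23184): x_5 = 9·51841 + 5·4·23184 = 930249; y_5 = 9·23184 + 4·51841 = 416020.
  From (x_5, y_5) = (930249, 416020): x_6 = 9·930249 + 5·4·416020 = 16692641; y_6 = 9·416020 + 4·930249 = 7465176.
  From (x_6, y_6) = (16692641, 7465176): x_7 = 9·16692641 + 5·4·7465176 = 299537289; y_7 = 9·7465176 + 4·16692641 = 133957148.
Step 3: Verify x_7² - 5·y_7² = 89722587501469521 - 89722587501469520 = 1 (should be 1). ✓

(x_1, y_1) = (9, 4); (x_7, y_7) = (299537289, 133957148).


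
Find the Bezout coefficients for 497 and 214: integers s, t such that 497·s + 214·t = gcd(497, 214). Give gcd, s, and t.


Euclidean algorithm on (497, 214) — divide until remainder is 0:
  497 = 2 · 214 + 69
  214 = 3 · 69 + 7
  69 = 9 · 7 + 6
  7 = 1 · 6 + 1
  6 = 6 · 1 + 0
gcd(497, 214) = 1.
Track Bezout coefficients alongside the remainders: start with r₀ = 497 = a·1 + b·0 (s = 1, t = 0) and r₁ = 214 = a·0 + b·1 (s = 0, t = 1); each new remainder r_{k+1} = r_{k-1} − q_k·r_k inherits s_{k+1} = s_{k-1} − q_k·s_k, t_{k+1} = t_{k-1} − q_k·t_k, so r_k = a·s_k + b·t_k at every step:
  q = 2: r = 69, s = 1 − 2·0 = 1, t = 0 − 2·1 = -2  (check: 497·1 + 214·(-2) = 69)
  q = 3: r = 7, s = 0 − 3·1 = -3, t = 1 − 3·(-2) = 7  (check: 497·(-3) + 214·7 = 7)
  q = 9: r = 6, s = 1 − 9·(-3) = 28, t = -2 − 9·7 = -65  (check: 497·28 + 214·(-65) = 6)
  q = 1: r = 1, s = -3 − 1·28 = -31, t = 7 − 1·(-65) = 72  (check: 497·(-31) + 214·72 = 1)
The row with r = 1 (the gcd) gives the Bezout coefficients s = -31, t = 72.
Result: 497 · (-31) + 214 · (72) = 1.

gcd(497, 214) = 1; s = -31, t = 72 (check: 497·(-31) + 214·72 = 1).


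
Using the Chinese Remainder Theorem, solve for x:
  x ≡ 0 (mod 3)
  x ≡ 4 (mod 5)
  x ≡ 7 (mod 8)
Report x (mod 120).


Moduli 3, 5, 8 are pairwise coprime; by CRT there is a unique solution modulo M = 3 · 5 · 8 = 120.
Solve pairwise, accumulating the modulus:
  Start with x ≡ 0 (mod 3).
  Combine with x ≡ 4 (mod 5): since gcd(3, 5) = 1, we get a unique residue mod 15.
    Write x = 0 + 3·t and substitute into x ≡ 4 (mod 5): 3·t ≡ 4 − 0 = 4 (mod 5).
    The inverse of 3 mod 5 is 2 (since 3·2 = 6 = 1·5 + 1), so t ≡ 2·4 = 8 ≡ 3 (mod 5).
    Then x = 0 + 3·3 = 9, valid modulo lcm(3, 5) = 15: x ≡ 9 (mod 15).
  Combine with x ≡ 7 (mod 8): since gcd(15, 8) = 1, we get a unique residue mod 120.
    Write x = 9 + 15·t and substitute into x ≡ 7 (mod 8): 15·t ≡ 7 − 9 = -2 (mod 8).
    Reduce coefficients mod 8: 7·t ≡ 6 (mod 8).
    The inverse of 7 mod 8 is 7 (since 7·7 = 49 = 6·8 + 1), so t ≡ 7·6 = 42 ≡ 2 (mod 8).
    Then x = 9 + 15·2 = 39, valid modulo lcm(15, 8) = 120: x ≡ 39 (mod 120).
Verify: 39 mod 3 = 0 ✓, 39 mod 5 = 4 ✓, 39 mod 8 = 7 ✓.

x ≡ 39 (mod 120).


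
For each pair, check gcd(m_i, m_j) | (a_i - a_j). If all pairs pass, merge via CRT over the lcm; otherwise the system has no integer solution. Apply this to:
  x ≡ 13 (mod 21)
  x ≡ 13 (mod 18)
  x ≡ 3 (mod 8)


Moduli 21, 18, 8 are not pairwise coprime, so CRT works modulo lcm(m_i) when all pairwise compatibility conditions hold.
Pairwise compatibility: gcd(m_i, m_j) must divide a_i - a_j for every pair.
Merge one congruence at a time:
  Start: x ≡ 13 (mod 21).
  Combine with x ≡ 13 (mod 18): gcd(21, 18) = 3; 13 - 13 = 0, which IS divisible by 3, so compatible.
    Write x = 13 + 21·t and substitute into x ≡ 13 (mod 18): 21·t ≡ 13 − 13 = 0 (mod 18).
    Divide the congruence (and modulus) by g = 3: 7·t ≡ 0 (mod 6).
    Reduce coefficients mod 6: 1·t ≡ 0 (mod 6).
    So t ≡ 0 (mod 6).
    Then x = 13 + 21·0 = 13, valid modulo lcm(21, 18) = 126: x ≡ 13 (mod 126).
  Combine with x ≡ 3 (mod 8): gcd(126, 8) = 2; 3 - 13 = -10, which IS divisible by 2, so compatible.
    Write x = 13 + 126·t and substitute into x ≡ 3 (mod 8): 126·t ≡ 3 − 13 = -10 (mod 8).
    Divide the congruence (and modulus) by g = 2: 63·t ≡ -5 (mod 4).
    Reduce coefficients mod 4: 3·t ≡ 3 (mod 4).
    The inverse of 3 mod 4 is 3 (since 3·3 = 9 = 2·4 + 1), so t ≡ 3·3 = 9 ≡ 1 (mod 4).
    Then x = 13 + 126·1 = 139, valid modulo lcm(126, 8) = 504: x ≡ 139 (mod 504).
Verify: 139 mod 21 = 13, 139 mod 18 = 13, 139 mod 8 = 3.

x ≡ 139 (mod 504).


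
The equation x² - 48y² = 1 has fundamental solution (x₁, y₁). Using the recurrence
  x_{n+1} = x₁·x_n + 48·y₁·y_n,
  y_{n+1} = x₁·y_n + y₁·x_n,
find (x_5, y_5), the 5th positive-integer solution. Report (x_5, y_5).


Step 1: Find the fundamental solution (x₁, y₁) of x² - 48y² = 1.
  Expand √48 as a continued fraction. a₀ = ⌊√48⌋ = 6; iterate m_{k+1} = d_k·a_k − m_k, d_{k+1} = (48 − m_{k+1}²)/d_k, a_{k+1} = ⌊(a₀ + m_{k+1})/d_{k+1}⌋ (starting m₀ = 0, d₀ = 1), with convergents p_k = a_k·p_{k-1} + p_{k-2}, q_k = a_k·q_{k-1} + q_{k-2} (p₋₁ = 1, q₋₁ = 0):
  k = 0: a₀ = 6; p₀/q₀ = 6/1; p₀² − 48·q₀² = 36 − 48 = -12.
  k = 1: m = 6, d = 12, a = ⌊(6 + 6)/12⌋ = 1; p/q = (1·6 + 1)/(1·1 + 0) = 7/1; p² − 48·q² = 49 − 48 = 1.
  The first convergent with p² − 48·q² = 1 gives the fundamental solution (x₁, y₁) = (7, 1).
Step 2: Apply the recurrence (x_{n+1}, y_{n+1}) = (x₁x_n + 48y₁y_n, x₁y_n + y₁x_n) repeatedly.
  From (x_1, y_1) = (7, 1): x_2 = 7·7 + 48·1·1 = 97; y_2 = 7·1 + 1·7 = 14.
  From (x_2, y_2) = (97, 14): x_3 = 7·97 + 48·1·14 = 1351; y_3 = 7·14 + 1·97 = 195.
  From (x_3, y_3) = (1351, 195): x_4 = 7·1351 + 48·1·195 = 18817; y_4 = 7·195 + 1·1351 = 2716.
  From (x_4, y_4) = (18817, 2716): x_5 = 7·18817 + 48·1·2716 = 262087; y_5 = 7·2716 + 1·18817 = 37829.
Step 3: Verify x_5² - 48·y_5² = 68689595569 - 68689595568 = 1 (should be 1). ✓

(x_1, y_1) = (7, 1); (x_5, y_5) = (262087, 37829).


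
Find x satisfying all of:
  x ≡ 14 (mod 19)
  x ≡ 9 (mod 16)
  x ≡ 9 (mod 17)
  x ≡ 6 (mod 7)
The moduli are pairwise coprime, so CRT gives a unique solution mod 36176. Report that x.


Product of moduli M = 19 · 16 · 17 · 7 = 36176.
Merge one congruence at a time:
  Start: x ≡ 14 (mod 19).
  Combine with x ≡ 9 (mod 16); new modulus lcm = 304.
    Write x = 14 + 19·t and substitute into x ≡ 9 (mod 16): 19·t ≡ 9 − 14 = -5 (mod 16).
    Reduce coefficients mod 16: 3·t ≡ 11 (mod 16).
    The inverse of 3 mod 16 is 11 (since 3·11 = 33 = 2·16 + 1), so t ≡ 11·11 = 121 ≡ 9 (mod 16).
    Then x = 14 + 19·9 = 185, valid modulo lcm(19, 16) = 304: x ≡ 185 (mod 304).
  Combine with x ≡ 9 (mod 17); new modulus lcm = 5168.
    Write x = 185 + 304·t and substitute into x ≡ 9 (mod 17): 304·t ≡ 9 − 185 = -176 (mod 17).
    Reduce coefficients mod 17: 15·t ≡ 11 (mod 17).
    The inverse of 15 mod 17 is 8 (since 15·8 = 120 = 7·17 + 1), so t ≡ 8·11 = 88 ≡ 3 (mod 17).
    Then x = 185 + 304·3 = 1097, valid modulo lcm(304, 17) = 5168: x ≡ 1097 (mod 5168).
  Combine with x ≡ 6 (mod 7); new modulus lcm = 36176.
    Write x = 1097 + 5168·t and substitute into x ≡ 6 (mod 7): 5168·t ≡ 6 − 1097 = -1091 (mod 7).
    Reduce coefficients mod 7: 2·t ≡ 1 (mod 7).
    The inverse of 2 mod 7 is 4 (since 2·4 = 8 = 1·7 + 1), so t ≡ 4·1 = 4 ≡ 4 (mod 7).
    Then x = 1097 + 5168·4 = 21769, valid modulo lcm(5168, 7) = 36176: x ≡ 21769 (mod 36176).
Verify against each original: 21769 mod 19 = 14, 21769 mod 16 = 9, 21769 mod 17 = 9, 21769 mod 7 = 6.

x ≡ 21769 (mod 36176).


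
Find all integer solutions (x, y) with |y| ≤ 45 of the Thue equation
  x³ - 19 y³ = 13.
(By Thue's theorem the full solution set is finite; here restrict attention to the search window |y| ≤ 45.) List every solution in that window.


The equation is x³ - 19y³ = 13. For fixed y, x³ = 19·y³ + 13, so a solution requires the RHS to be a perfect cube.
Strategy: iterate y from -45 to 45, compute RHS = 19·y³ + 13, and check whether it is a (positive or negative) perfect cube.
Check small values of y:
  y = 0: RHS = 13 is not a perfect cube.
  y = 1: RHS = 32 is not a perfect cube.
  y = -1: RHS = -6 is not a perfect cube.
  y = 2: RHS = 165 is not a perfect cube.
  y = -2: RHS = -139 is not a perfect cube.
  y = 3: RHS = 526 is not a perfect cube.
  y = -3: RHS = -500 is not a perfect cube.
Continuing the search up to |y| = 45 finds no solutions either.
No (x, y) in the scanned range satisfies the equation.

No integer solutions with |y| ≤ 45.


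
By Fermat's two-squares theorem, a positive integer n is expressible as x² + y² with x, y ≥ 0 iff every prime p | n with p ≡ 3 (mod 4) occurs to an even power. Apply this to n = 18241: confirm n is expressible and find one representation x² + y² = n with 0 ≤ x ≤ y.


Step 1: Factor n = 18241 = 17 · 29 · 37.
Step 2: Check the mod-4 condition on each prime factor: 17 ≡ 1 (mod 4), exponent 1; 29 ≡ 1 (mod 4), exponent 1; 37 ≡ 1 (mod 4), exponent 1.
All primes ≡ 3 (mod 4) appear to even exponent (or don't appear), so by the two-squares theorem n IS expressible as a sum of two squares.
Step 3: Build a representation. Here n = 17 · 29 · 37 is a product of primes ≡ 1 (mod 4). Each prime p ≡ 1 (mod 4) is itself a sum of two squares; find a² by testing p − a² for a perfect square:
  17: 17 − 1² = 16 = 4² ⇒ 17 = 1² + 4².
  29: 29 − 1² = 28, 29 − 2² = 25 = 5² ⇒ 29 = 2² + 5².
  37: 37 − 1² = 36 = 6² ⇒ 37 = 1² + 6².
  Combine using the Brahmagupta–Fibonacci identity (a² + b²)(c² + d²) = (ac − bd)² + (ad + bc)² = (ac + bd)² + (ad − bc)²:
  17 · 29 = 493: from (1² + 4²)(2² + 5²), take (1·2 − 4·5, 1·5 + 4·2) = (2 − 20, 5 + 8) = (-18, 13); dropping signs (only squares matter) gives (18, 13); check 18² + 13² = 324 + 169 = 493 ✓.
  493 · 37 = 18241: from (18² + 13²)(1² + 6²), take (18·1 − 13·6, 18·6 + 13·1) = (18 − 78, 108 + 13) = (-60, 121); dropping signs (only squares matter) gives (60, 121); check 60² + 121² = 3600 + 14641 = 18241 ✓.
Step 4: Order so x ≤ y and verify: 60² + 121² = 3600 + 14641 = 18241 = n. ✓

n = 18241 = 60² + 121² (one valid representation with x ≤ y).


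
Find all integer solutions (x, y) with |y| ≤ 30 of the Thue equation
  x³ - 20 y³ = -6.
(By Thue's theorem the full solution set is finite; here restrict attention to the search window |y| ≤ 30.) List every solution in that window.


The equation is x³ - 20y³ = -6. For fixed y, x³ = 20·y³ − 6, so a solution requires the RHS to be a perfect cube.
Strategy: iterate y from -30 to 30, compute RHS = 20·y³ − 6, and check whether it is a (positive or negative) perfect cube.
Check small values of y:
  y = 0: RHS = -6 is not a perfect cube.
  y = 1: RHS = 14 is not a perfect cube.
  y = -1: RHS = -26 is not a perfect cube.
  y = 2: RHS = 154 is not a perfect cube.
  y = -2: RHS = -166 is not a perfect cube.
  y = 3: RHS = 534 is not a perfect cube.
  y = -3: RHS = -546 is not a perfect cube.
Continuing the search up to |y| = 30 finds no solutions either.
No (x, y) in the scanned range satisfies the equation.

No integer solutions with |y| ≤ 30.


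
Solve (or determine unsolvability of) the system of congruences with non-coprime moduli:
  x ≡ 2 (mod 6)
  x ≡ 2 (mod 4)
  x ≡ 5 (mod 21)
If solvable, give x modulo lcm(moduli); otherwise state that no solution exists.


Moduli 6, 4, 21 are not pairwise coprime, so CRT works modulo lcm(m_i) when all pairwise compatibility conditions hold.
Pairwise compatibility: gcd(m_i, m_j) must divide a_i - a_j for every pair.
Merge one congruence at a time:
  Start: x ≡ 2 (mod 6).
  Combine with x ≡ 2 (mod 4): gcd(6, 4) = 2; 2 - 2 = 0, which IS divisible by 2, so compatible.
    Write x = 2 + 6·t and substitute into x ≡ 2 (mod 4): 6·t ≡ 2 − 2 = 0 (mod 4).
    Divide the congruence (and modulus) by g = 2: 3·t ≡ 0 (mod 2).
    Reduce coefficients mod 2: 1·t ≡ 0 (mod 2).
    So t ≡ 0 (mod 2).
    Then x = 2 + 6·0 = 2, valid modulo lcm(6, 4) = 12: x ≡ 2 (mod 12).
  Combine with x ≡ 5 (mod 21): gcd(12, 21) = 3; 5 - 2 = 3, which IS divisible by 3, so compatible.
    Write x = 2 + 12·t and substitute into x ≡ 5 (mod 21): 12·t ≡ 5 − 2 = 3 (mod 21).
    Divide the congruence (and modulus) by g = 3: 4·t ≡ 1 (mod 7).
    The inverse of 4 mod 7 is 2 (since 4·2 = 8 = 1·7 + 1), so t ≡ 2·1 = 2 ≡ 2 (mod 7).
    Then x = 2 + 12·2 = 26, valid modulo lcm(12, 21) = 84: x ≡ 26 (mod 84).
Verify: 26 mod 6 = 2, 26 mod 4 = 2, 26 mod 21 = 5.

x ≡ 26 (mod 84).


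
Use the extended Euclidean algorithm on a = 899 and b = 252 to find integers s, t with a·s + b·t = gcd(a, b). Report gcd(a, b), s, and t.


Euclidean algorithm on (899, 252) — divide until remainder is 0:
  899 = 3 · 252 + 143
  252 = 1 · 143 + 109
  143 = 1 · 109 + 34
  109 = 3 · 34 + 7
  34 = 4 · 7 + 6
  7 = 1 · 6 + 1
  6 = 6 · 1 + 0
gcd(899, 252) = 1.
Track Bezout coefficients alongside the remainders: start with r₀ = 899 = a·1 + b·0 (s = 1, t = 0) and r₁ = 252 = a·0 + b·1 (s = 0, t = 1); each new remainder r_{k+1} = r_{k-1} − q_k·r_k inherits s_{k+1} = s_{k-1} − q_k·s_k, t_{k+1} = t_{k-1} − q_k·t_k, so r_k = a·s_k + b·t_k at every step:
  q = 3: r = 143, s = 1 − 3·0 = 1, t = 0 − 3·1 = -3  (check: 899·1 + 252·(-3) = 143)
  q = 1: r = 109, s = 0 − 1·1 = -1, t = 1 − 1·(-3) = 4  (check: 899·(-1) + 252·4 = 109)
  q = 1: r = 34, s = 1 − 1·(-1) = 2, t = -3 − 1·4 = -7  (check: 899·2 + 252·(-7) = 34)
  q = 3: r = 7, s = -1 − 3·2 = -7, t = 4 − 3·(-7) = 25  (check: 899·(-7) + 252·25 = 7)
  q = 4: r = 6, s = 2 − 4·(-7) = 30, t = -7 − 4·25 = -107  (check: 899·30 + 252·(-107) = 6)
  q = 1: r = 1, s = -7 − 1·30 = -37, t = 25 − 1·(-107) = 132  (check: 899·(-37) + 252·132 = 1)
The row with r = 1 (the gcd) gives the Bezout coefficients s = -37, t = 132.
Result: 899 · (-37) + 252 · (132) = 1.

gcd(899, 252) = 1; s = -37, t = 132 (check: 899·(-37) + 252·132 = 1).


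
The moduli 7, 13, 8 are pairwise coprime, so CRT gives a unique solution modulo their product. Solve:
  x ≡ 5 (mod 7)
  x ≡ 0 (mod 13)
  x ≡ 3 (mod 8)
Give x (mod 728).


Moduli 7, 13, 8 are pairwise coprime; by CRT there is a unique solution modulo M = 7 · 13 · 8 = 728.
Solve pairwise, accumulating the modulus:
  Start with x ≡ 5 (mod 7).
  Combine with x ≡ 0 (mod 13): since gcd(7, 13) = 1, we get a unique residue mod 91.
    Write x = 5 + 7·t and substitute into x ≡ 0 (mod 13): 7·t ≡ 0 − 5 = -5 (mod 13).
    Reduce coefficients mod 13: 7·t ≡ 8 (mod 13).
    The inverse of 7 mod 13 is 2 (since 7·2 = 14 = 1·13 + 1), so t ≡ 2·8 = 16 ≡ 3 (mod 13).
    Then x = 5 + 7·3 = 26, valid modulo lcm(7, 13) = 91: x ≡ 26 (mod 91).
  Combine with x ≡ 3 (mod 8): since gcd(91, 8) = 1, we get a unique residue mod 728.
    Write x = 26 + 91·t and substitute into x ≡ 3 (mod 8): 91·t ≡ 3 − 26 = -23 (mod 8).
    Reduce coefficients mod 8: 3·t ≡ 1 (mod 8).
    The inverse of 3 mod 8 is 3 (since 3·3 = 9 = 1·8 + 1), so t ≡ 3·1 = 3 ≡ 3 (mod 8).
    Then x = 26 + 91·3 = 299, valid modulo lcm(91, 8) = 728: x ≡ 299 (mod 728).
Verify: 299 mod 7 = 5 ✓, 299 mod 13 = 0 ✓, 299 mod 8 = 3 ✓.

x ≡ 299 (mod 728).


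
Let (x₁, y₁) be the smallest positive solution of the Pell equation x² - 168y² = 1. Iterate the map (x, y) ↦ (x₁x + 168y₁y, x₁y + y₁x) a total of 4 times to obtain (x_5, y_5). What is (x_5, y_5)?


Step 1: Find the fundamental solution (x₁, y₁) of x² - 168y² = 1.
  Expand √168 as a continued fraction. a₀ = ⌊√168⌋ = 12; iterate m_{k+1} = d_k·a_k − m_k, d_{k+1} = (168 − m_{k+1}²)/d_k, a_{k+1} = ⌊(a₀ + m_{k+1})/d_{k+1}⌋ (starting m₀ = 0, d₀ = 1), with convergents p_k = a_k·p_{k-1} + p_{k-2}, q_k = a_k·q_{k-1} + q_{k-2} (p₋₁ = 1, q₋₁ = 0):
  k = 0: a₀ = 12; p₀/q₀ = 12/1; p₀² − 168·q₀² = 144 − 168 = -24.
  k = 1: m = 12, d = 24, a = ⌊(12 + 12)/24⌋ = 1; p/q = (1·12 + 1)/(1·1 + 0) = 13/1; p² − 168·q² = 169 − 168 = 1.
  The first convergent with p² − 168·q² = 1 gives the fundamental solution (x₁, y₁) = (13, 1).
Step 2: Apply the recurrence (x_{n+1}, y_{n+1}) = (x₁x_n + 168y₁y_n, x₁y_n + y₁x_n) repeatedly.
  From (x_1, y_1) = (13, 1): x_2 = 13·13 + 168·1·1 = 337; y_2 = 13·1 + 1·13 = 26.
  From (x_2, y_2) = (337, 26): x_3 = 13·337 + 168·1·26 = 8749; y_3 = 13·26 + 1·337 = 675.
  From (x_3, y_3) = (8749, 675): x_4 = 13·8749 + 168·1·675 = 227137; y_4 = 13·675 + 1·8749 = 17524.
  From (x_4, y_4) = (227137, 17524): x_5 = 13·227137 + 168·1·17524 = 5896813; y_5 = 13·17524 + 1·227137 = 454949.
Step 3: Verify x_5² - 168·y_5² = 34772403556969 - 34772403556968 = 1 (should be 1). ✓

(x_1, y_1) = (13, 1); (x_5, y_5) = (5896813, 454949).
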